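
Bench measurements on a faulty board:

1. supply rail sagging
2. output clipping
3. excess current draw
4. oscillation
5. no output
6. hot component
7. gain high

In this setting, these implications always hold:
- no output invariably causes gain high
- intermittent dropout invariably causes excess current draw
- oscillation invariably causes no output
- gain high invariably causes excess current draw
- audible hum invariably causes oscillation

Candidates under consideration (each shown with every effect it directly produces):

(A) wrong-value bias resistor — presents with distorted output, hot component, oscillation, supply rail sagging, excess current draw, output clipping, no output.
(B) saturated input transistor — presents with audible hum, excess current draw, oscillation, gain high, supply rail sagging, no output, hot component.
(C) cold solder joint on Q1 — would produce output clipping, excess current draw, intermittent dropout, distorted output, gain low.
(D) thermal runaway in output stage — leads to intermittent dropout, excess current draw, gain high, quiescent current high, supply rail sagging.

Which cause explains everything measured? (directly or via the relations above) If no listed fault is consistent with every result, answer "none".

A

For each candidate, compare predicted effects to what was observed:
(A) wrong-value bias resistor — accounts for every observation (gain high by no output → gain high)
(B) saturated input transistor — does not account for output clipping
(C) cold solder joint on Q1 — fails on supply rail sagging, oscillation, no output, hot component, gain high (predicts gain low, not gain high)
(D) thermal runaway in output stage — does not account for output clipping, oscillation, no output, hot component
(A) is the only candidate with no mismatches.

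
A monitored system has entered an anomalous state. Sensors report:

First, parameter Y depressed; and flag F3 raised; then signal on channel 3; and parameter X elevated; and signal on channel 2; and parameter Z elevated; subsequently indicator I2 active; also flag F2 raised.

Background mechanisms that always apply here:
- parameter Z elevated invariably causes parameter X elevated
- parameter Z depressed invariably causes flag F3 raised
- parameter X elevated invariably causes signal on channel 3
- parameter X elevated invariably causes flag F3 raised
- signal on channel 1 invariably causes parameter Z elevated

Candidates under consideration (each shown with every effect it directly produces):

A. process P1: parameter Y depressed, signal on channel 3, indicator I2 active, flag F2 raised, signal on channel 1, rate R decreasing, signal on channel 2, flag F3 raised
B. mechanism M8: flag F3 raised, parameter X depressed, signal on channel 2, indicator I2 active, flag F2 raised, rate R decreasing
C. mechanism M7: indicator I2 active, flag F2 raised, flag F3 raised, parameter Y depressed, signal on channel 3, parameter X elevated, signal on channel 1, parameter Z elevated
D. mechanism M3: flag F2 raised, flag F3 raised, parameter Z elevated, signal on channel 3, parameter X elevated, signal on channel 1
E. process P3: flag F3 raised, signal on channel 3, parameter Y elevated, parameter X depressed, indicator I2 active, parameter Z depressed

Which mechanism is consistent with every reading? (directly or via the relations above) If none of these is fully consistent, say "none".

Testing each hypothesis:
(A) process P1 — accounts for every observation (parameter X elevated through signal on channel 1 → parameter Z elevated → parameter X elevated)
(B) mechanism M8 — parameter Y depressed -; flag F3 raised +; signal on channel 3 -; parameter X elevated -; signal on channel 2 +; parameter Z elevated -; indicator I2 active +; flag F2 raised +
(C) mechanism M7 — does not account for signal on channel 2
(D) mechanism M3 — parameter Y depressed -; flag F3 raised +; signal on channel 3 +; parameter X elevated +; signal on channel 2 -; parameter Z elevated +; indicator I2 active -; flag F2 raised +
(E) process P3 — parameter Y depressed -; flag F3 raised +; signal on channel 3 +; parameter X elevated -; signal on channel 2 -; parameter Z elevated -; indicator I2 active +; flag F2 raised -
(A) alone accounts for all the evidence.

A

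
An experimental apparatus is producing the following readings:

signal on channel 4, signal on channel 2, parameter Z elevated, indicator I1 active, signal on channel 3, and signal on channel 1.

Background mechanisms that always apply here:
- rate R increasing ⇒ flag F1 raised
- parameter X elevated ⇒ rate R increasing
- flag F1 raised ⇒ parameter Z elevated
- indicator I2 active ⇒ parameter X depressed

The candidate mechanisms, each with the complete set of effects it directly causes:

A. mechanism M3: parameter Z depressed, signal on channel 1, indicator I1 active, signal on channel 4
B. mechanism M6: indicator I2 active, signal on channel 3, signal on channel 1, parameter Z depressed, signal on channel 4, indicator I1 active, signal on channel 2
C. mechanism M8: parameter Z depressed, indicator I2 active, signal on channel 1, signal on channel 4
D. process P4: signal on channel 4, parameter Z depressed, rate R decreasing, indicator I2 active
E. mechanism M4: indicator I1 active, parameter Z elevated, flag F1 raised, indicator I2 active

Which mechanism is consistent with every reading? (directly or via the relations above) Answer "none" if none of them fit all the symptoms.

Testing each hypothesis:
(A) mechanism M3 — signal on channel 4 match; signal on channel 2 miss; parameter Z elevated miss; indicator I1 active match; signal on channel 3 miss; signal on channel 1 match
(B) mechanism M6 — fails on parameter Z elevated (predicts parameter Z depressed, not parameter Z elevated)
(C) mechanism M8 — fails on signal on channel 2, parameter Z elevated, indicator I1 active, signal on channel 3 (predicts parameter Z depressed, not parameter Z elevated)
(D) process P4 — signal on channel 4 match; signal on channel 2 miss; parameter Z elevated miss; indicator I1 active miss; signal on channel 3 miss; signal on channel 1 miss
(E) mechanism M4 — does not account for signal on channel 4, signal on channel 2, signal on channel 3, signal on channel 1
None of the listed candidates fits everything.

none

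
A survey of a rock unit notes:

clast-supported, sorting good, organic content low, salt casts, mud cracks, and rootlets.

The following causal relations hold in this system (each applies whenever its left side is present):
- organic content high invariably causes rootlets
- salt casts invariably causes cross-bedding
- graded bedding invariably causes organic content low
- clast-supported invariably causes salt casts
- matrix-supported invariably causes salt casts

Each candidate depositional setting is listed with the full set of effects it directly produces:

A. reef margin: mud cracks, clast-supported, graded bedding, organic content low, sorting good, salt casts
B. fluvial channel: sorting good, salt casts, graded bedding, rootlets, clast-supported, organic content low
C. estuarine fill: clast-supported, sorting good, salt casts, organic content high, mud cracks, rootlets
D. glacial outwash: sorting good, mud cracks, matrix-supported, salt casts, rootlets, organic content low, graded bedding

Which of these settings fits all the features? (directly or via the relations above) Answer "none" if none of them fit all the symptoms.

none

Per-candidate check:
(A) reef margin — clast-supported ✓; sorting good ✓; organic content low ✓; salt casts ✓; mud cracks ✓; rootlets ✗
(B) fluvial channel — clast-supported ✓; sorting good ✓; organic content low ✓; salt casts ✓; mud cracks ✗; rootlets ✓
(C) estuarine fill — fails on organic content low (predicts organic content high, not organic content low)
(D) glacial outwash — clast-supported ✗; sorting good ✓; organic content low ✓; salt casts ✓; mud cracks ✓; rootlets ✓
No candidate is consistent with all observations.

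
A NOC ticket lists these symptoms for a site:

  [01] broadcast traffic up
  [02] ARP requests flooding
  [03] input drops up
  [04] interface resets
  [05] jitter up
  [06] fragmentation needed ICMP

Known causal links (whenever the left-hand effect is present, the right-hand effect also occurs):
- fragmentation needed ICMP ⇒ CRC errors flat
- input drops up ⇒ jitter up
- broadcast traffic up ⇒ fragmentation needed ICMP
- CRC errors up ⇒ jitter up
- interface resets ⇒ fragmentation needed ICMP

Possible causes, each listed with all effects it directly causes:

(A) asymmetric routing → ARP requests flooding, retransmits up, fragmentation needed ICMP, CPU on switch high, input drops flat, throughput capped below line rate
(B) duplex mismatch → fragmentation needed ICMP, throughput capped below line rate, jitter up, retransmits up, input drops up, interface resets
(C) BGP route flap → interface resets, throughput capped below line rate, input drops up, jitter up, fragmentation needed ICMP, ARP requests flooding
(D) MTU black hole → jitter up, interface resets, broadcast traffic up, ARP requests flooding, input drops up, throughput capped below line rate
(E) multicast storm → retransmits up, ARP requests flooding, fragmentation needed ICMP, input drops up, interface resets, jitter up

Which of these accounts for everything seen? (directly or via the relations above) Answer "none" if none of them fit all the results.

For each candidate, compare predicted effects to what was observed:
(A) asymmetric routing — broadcast traffic up -; ARP requests flooding +; input drops up -; interface resets -; jitter up -; fragmentation needed ICMP +
(B) duplex mismatch — does not account for broadcast traffic up, ARP requests flooding
(C) BGP route flap — broadcast traffic up -; ARP requests flooding +; input drops up +; interface resets +; jitter up +; fragmentation needed ICMP +
(D) MTU black hole — accounts for every observation (fragmentation needed ICMP by broadcast traffic up → fragmentation needed ICMP)
(E) multicast storm — broadcast traffic up -; ARP requests flooding +; input drops up +; interface resets +; jitter up +; fragmentation needed ICMP +
(D) is the only candidate with no mismatches.

D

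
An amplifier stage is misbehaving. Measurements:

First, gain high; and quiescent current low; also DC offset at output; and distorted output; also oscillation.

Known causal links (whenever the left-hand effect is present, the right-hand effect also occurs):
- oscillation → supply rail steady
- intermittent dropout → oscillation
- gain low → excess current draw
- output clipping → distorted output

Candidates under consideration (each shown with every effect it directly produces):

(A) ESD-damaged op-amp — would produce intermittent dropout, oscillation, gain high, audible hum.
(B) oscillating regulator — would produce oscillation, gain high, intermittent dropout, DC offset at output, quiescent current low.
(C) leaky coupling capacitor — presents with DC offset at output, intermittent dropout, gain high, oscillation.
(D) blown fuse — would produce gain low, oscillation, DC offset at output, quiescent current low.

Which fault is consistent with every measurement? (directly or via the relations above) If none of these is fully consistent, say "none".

none

Checking each candidate against the observations:
(A) ESD-damaged op-amp — does not account for quiescent current low, DC offset at output, distorted output
(B) oscillating regulator — does not account for distorted output
(C) leaky coupling capacitor — does not account for quiescent current low, distorted output
(D) blown fuse — fails on gain high, distorted output (predicts gain low, not gain high)
None of the listed candidates fits everything.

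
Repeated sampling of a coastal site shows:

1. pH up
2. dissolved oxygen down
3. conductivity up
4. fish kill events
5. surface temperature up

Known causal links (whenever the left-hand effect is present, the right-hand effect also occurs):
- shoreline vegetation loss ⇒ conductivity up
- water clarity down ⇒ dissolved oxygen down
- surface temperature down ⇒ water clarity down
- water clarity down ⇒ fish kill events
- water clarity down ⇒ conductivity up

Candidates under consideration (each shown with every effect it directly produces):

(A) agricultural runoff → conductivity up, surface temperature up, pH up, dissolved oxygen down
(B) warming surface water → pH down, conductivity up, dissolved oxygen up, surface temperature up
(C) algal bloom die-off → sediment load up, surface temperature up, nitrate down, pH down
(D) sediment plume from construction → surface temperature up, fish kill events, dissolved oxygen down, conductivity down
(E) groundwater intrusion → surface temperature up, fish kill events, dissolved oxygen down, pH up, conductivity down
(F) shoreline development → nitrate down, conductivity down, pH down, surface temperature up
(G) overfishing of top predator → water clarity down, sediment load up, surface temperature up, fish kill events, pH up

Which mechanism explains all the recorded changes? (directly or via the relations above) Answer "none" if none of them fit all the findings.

G

For each candidate, compare predicted effects to what was observed:
(A) agricultural runoff — does not account for fish kill events
(B) warming surface water — pH up -; dissolved oxygen down -; conductivity up +; fish kill events -; surface temperature up +
(C) algal bloom die-off — pH up -; dissolved oxygen down -; conductivity up -; fish kill events -; surface temperature up +
(D) sediment plume from construction — pH up -; dissolved oxygen down +; conductivity up -; fish kill events +; surface temperature up +
(E) groundwater intrusion — pH up +; dissolved oxygen down +; conductivity up -; fish kill events +; surface temperature up +
(F) shoreline development — pH up -; dissolved oxygen down -; conductivity up -; fish kill events -; surface temperature up +
(G) overfishing of top predator — pH up +; dissolved oxygen down + (by water clarity down → dissolved oxygen down); conductivity up + (by water clarity down → conductivity up); fish kill events +; surface temperature up +
Only (G) is consistent with every observation.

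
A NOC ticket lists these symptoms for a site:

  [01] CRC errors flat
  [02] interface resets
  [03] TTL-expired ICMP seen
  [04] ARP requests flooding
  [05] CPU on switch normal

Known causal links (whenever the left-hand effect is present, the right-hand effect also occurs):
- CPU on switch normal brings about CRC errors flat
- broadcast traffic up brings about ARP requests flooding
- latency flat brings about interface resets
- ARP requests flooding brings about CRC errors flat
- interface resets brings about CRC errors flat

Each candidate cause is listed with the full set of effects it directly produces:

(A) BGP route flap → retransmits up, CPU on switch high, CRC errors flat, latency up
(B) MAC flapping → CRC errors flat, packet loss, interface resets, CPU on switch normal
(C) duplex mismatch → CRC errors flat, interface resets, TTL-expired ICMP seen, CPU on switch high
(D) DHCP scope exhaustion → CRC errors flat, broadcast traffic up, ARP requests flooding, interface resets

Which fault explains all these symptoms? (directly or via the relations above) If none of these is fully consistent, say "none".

none

Per-candidate check:
(A) BGP route flap — fails on interface resets, TTL-expired ICMP seen, ARP requests flooding, CPU on switch normal (predicts CPU on switch high, not CPU on switch normal)
(B) MAC flapping — CRC errors flat yes; interface resets yes; TTL-expired ICMP seen NO; ARP requests flooding NO; CPU on switch normal yes
(C) duplex mismatch — fails on ARP requests flooding, CPU on switch normal (predicts CPU on switch high, not CPU on switch normal)
(D) DHCP scope exhaustion — does not account for TTL-expired ICMP seen, CPU on switch normal
No candidate is consistent with all observations.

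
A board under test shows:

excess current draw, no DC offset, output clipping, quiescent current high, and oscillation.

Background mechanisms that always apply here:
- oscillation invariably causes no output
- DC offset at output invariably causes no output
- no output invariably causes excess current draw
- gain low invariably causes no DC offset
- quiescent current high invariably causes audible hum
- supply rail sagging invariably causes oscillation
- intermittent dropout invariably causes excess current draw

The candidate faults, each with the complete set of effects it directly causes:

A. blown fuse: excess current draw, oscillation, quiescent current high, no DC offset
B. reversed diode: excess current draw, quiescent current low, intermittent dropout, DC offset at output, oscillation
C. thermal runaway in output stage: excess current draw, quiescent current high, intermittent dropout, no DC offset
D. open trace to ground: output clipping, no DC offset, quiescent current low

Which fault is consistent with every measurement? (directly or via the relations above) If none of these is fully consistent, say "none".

none

Per-candidate check:
(A) blown fuse — does not account for output clipping
(B) reversed diode — fails on no DC offset, output clipping, quiescent current high (predicts DC offset at output, not no DC offset; predicts quiescent current low, not quiescent current high)
(C) thermal runaway in output stage — does not account for output clipping, oscillation
(D) open trace to ground — fails on excess current draw, quiescent current high, oscillation (predicts quiescent current low, not quiescent current high)
No candidate is consistent with all observations.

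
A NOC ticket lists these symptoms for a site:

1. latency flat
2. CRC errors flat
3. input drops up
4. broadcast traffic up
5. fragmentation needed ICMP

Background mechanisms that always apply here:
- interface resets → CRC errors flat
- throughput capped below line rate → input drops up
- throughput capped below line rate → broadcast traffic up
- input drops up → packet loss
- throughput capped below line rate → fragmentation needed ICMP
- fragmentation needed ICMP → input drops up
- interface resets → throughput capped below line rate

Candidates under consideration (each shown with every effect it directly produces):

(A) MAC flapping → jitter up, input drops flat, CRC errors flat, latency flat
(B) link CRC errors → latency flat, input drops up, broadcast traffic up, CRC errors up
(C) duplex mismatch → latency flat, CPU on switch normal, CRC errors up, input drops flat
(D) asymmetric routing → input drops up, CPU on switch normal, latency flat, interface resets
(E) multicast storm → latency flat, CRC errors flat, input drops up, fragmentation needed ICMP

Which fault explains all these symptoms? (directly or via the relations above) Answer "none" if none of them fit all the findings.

Per-candidate check:
(A) MAC flapping — fails on input drops up, broadcast traffic up, fragmentation needed ICMP (predicts input drops flat, not input drops up)
(B) link CRC errors — latency flat ✓; CRC errors flat ✗; input drops up ✓; broadcast traffic up ✓; fragmentation needed ICMP ✗
(C) duplex mismatch — latency flat ✓; CRC errors flat ✗; input drops up ✗; broadcast traffic up ✗; fragmentation needed ICMP ✗
(D) asymmetric routing — accounts for every observation (CRC errors flat by interface resets → CRC errors flat)
(E) multicast storm — does not account for broadcast traffic up
Only (D) is consistent with every observation.

D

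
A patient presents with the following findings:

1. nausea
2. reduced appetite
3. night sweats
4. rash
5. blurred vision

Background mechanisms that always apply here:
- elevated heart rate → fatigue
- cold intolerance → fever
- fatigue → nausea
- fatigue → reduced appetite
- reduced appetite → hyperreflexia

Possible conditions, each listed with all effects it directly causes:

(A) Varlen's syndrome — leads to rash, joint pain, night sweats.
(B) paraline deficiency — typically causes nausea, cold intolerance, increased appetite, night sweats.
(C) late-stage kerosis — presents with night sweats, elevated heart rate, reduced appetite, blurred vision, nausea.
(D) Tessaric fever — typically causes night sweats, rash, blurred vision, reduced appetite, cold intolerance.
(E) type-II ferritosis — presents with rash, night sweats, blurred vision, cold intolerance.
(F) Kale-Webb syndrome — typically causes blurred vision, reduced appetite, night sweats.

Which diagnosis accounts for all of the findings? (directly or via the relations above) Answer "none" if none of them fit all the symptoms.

none

Testing each hypothesis:
(A) Varlen's syndrome — does not account for nausea, reduced appetite, blurred vision
(B) paraline deficiency — fails on reduced appetite, rash, blurred vision (predicts increased appetite, not reduced appetite)
(C) late-stage kerosis — nausea ✓; reduced appetite ✓; night sweats ✓; rash ✗; blurred vision ✓
(D) Tessaric fever — nausea ✗; reduced appetite ✓; night sweats ✓; rash ✓; blurred vision ✓
(E) type-II ferritosis — nausea ✗; reduced appetite ✗; night sweats ✓; rash ✓; blurred vision ✓
(F) Kale-Webb syndrome — does not account for nausea, rash
No candidate is consistent with all observations.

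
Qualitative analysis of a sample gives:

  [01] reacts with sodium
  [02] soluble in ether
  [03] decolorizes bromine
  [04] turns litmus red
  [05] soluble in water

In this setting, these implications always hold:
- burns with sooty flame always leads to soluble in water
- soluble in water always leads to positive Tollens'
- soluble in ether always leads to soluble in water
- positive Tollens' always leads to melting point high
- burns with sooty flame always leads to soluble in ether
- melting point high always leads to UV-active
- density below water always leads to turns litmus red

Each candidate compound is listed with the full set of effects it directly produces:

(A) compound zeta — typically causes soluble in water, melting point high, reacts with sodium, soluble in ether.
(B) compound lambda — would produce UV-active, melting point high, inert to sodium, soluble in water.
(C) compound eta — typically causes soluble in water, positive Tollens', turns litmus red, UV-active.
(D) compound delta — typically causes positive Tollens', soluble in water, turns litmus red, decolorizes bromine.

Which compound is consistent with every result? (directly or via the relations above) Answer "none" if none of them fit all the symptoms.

Testing each hypothesis:
(A) compound zeta — reacts with sodium ✓; soluble in ether ✓; decolorizes bromine ✗; turns litmus red ✗; soluble in water ✓
(B) compound lambda — fails on reacts with sodium, soluble in ether, decolorizes bromine, turns litmus red (predicts inert to sodium, not reacts with sodium)
(C) compound eta — reacts with sodium ✗; soluble in ether ✗; decolorizes bromine ✗; turns litmus red ✓; soluble in water ✓
(D) compound delta — reacts with sodium ✗; soluble in ether ✗; decolorizes bromine ✓; turns litmus red ✓; soluble in water ✓
No candidate is consistent with all observations.

none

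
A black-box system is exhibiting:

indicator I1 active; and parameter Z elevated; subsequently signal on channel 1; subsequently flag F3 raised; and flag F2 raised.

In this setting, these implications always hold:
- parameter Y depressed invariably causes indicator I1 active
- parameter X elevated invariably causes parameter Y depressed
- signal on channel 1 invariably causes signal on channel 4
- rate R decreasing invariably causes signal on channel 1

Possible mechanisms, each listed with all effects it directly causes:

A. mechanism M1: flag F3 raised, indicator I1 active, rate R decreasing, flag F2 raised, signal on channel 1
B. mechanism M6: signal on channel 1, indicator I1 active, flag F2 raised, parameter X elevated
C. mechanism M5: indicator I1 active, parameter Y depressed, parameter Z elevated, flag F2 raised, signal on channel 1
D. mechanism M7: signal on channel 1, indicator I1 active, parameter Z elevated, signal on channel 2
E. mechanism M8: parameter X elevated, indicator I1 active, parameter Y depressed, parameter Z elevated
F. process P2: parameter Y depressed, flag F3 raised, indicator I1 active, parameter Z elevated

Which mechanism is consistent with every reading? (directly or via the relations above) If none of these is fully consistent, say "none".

none

Per-candidate check:
(A) mechanism M1 — indicator I1 active match; parameter Z elevated miss; signal on channel 1 match; flag F3 raised match; flag F2 raised match
(B) mechanism M6 — does not account for parameter Z elevated, flag F3 raised
(C) mechanism M5 — does not account for flag F3 raised
(D) mechanism M7 — indicator I1 active match; parameter Z elevated match; signal on channel 1 match; flag F3 raised miss; flag F2 raised miss
(E) mechanism M8 — indicator I1 active match; parameter Z elevated match; signal on channel 1 miss; flag F3 raised miss; flag F2 raised miss
(F) process P2 — does not account for signal on channel 1, flag F2 raised
None of the listed candidates fits everything.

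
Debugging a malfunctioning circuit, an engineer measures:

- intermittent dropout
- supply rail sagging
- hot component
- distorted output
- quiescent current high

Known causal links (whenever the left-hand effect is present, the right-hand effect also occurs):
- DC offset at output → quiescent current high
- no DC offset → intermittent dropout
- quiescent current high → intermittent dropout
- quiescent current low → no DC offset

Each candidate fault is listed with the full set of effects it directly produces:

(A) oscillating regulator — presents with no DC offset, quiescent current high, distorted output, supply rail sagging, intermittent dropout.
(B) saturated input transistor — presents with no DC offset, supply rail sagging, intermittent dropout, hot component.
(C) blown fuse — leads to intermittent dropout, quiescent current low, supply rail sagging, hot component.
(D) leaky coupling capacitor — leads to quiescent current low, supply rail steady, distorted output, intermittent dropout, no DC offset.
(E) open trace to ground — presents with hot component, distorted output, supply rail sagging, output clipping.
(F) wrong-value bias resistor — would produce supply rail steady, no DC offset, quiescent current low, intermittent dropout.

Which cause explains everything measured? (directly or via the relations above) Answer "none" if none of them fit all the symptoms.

Checking each candidate against the observations:
(A) oscillating regulator — does not account for hot component
(B) saturated input transistor — intermittent dropout yes; supply rail sagging yes; hot component yes; distorted output NO; quiescent current high NO
(C) blown fuse — intermittent dropout yes; supply rail sagging yes; hot component yes; distorted output NO; quiescent current high NO
(D) leaky coupling capacitor — fails on supply rail sagging, hot component, quiescent current high (predicts supply rail steady, not supply rail sagging; predicts quiescent current low, not quiescent current high)
(E) open trace to ground — intermittent dropout NO; supply rail sagging yes; hot component yes; distorted output yes; quiescent current high NO
(F) wrong-value bias resistor — intermittent dropout yes; supply rail sagging NO; hot component NO; distorted output NO; quiescent current high NO
Every candidate fails on at least one observation.

none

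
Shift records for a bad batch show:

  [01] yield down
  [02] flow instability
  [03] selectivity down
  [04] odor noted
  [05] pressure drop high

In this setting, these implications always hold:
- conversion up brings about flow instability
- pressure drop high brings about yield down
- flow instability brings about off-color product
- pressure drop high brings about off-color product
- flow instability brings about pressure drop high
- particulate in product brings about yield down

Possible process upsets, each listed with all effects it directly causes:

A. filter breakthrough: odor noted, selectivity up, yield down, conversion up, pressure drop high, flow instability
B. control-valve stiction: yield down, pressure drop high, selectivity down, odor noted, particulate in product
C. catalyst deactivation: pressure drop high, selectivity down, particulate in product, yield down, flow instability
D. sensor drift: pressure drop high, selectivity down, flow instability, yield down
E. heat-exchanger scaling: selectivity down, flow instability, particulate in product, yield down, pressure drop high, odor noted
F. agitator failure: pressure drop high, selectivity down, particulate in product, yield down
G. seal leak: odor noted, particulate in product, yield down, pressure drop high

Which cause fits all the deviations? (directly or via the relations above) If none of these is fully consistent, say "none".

For each candidate, compare predicted effects to what was observed:
(A) filter breakthrough — fails on selectivity down (predicts selectivity up, not selectivity down)
(B) control-valve stiction — yield down ✓; flow instability ✗; selectivity down ✓; odor noted ✓; pressure drop high ✓
(C) catalyst deactivation — does not account for odor noted
(D) sensor drift — yield down ✓; flow instability ✓; selectivity down ✓; odor noted ✗; pressure drop high ✓
(E) heat-exchanger scaling — accounts for every observation
(F) agitator failure — does not account for flow instability, odor noted
(G) seal leak — does not account for flow instability, selectivity down
Only (E) is consistent with every observation.

E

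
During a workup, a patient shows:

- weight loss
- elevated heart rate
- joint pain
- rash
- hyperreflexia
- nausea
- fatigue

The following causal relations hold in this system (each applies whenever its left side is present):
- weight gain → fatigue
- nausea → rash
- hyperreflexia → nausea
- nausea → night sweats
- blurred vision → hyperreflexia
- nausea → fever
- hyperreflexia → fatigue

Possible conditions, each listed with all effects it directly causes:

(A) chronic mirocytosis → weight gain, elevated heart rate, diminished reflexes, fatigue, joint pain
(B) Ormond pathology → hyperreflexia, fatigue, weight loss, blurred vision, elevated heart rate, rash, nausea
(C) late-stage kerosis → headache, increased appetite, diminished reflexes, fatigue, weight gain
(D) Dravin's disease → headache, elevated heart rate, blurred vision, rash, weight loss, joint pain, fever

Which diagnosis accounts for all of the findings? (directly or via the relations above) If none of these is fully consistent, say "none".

D

Per-candidate check:
(A) chronic mirocytosis — fails on weight loss, rash, hyperreflexia, nausea (predicts weight gain, not weight loss; predicts diminished reflexes, not hyperreflexia)
(B) Ormond pathology — weight loss +; elevated heart rate +; joint pain -; rash +; hyperreflexia +; nausea +; fatigue +
(C) late-stage kerosis — weight loss -; elevated heart rate -; joint pain -; rash -; hyperreflexia -; nausea -; fatigue +
(D) Dravin's disease — weight loss +; elevated heart rate +; joint pain +; rash +; hyperreflexia + (through blurred vision → hyperreflexia); nausea + (through blurred vision → hyperreflexia → nausea); fatigue + (through blurred vision → hyperreflexia → fatigue)
(D) is the only candidate with no mismatches.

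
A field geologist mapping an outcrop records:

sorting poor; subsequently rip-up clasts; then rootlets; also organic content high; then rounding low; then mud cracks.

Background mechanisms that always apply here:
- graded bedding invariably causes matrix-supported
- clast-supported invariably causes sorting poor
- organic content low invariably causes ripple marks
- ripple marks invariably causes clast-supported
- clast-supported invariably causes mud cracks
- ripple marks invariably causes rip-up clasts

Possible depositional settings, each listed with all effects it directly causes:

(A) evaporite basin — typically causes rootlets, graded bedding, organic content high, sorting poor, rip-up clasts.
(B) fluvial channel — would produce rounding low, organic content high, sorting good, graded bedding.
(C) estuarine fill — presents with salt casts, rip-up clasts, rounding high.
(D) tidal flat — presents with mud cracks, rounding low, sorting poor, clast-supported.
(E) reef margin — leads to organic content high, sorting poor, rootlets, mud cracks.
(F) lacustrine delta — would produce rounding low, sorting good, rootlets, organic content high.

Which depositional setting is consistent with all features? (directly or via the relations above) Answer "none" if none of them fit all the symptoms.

none

For each candidate, compare predicted effects to what was observed:
(A) evaporite basin — sorting poor ✓; rip-up clasts ✓; rootlets ✓; organic content high ✓; rounding low ✗; mud cracks ✗
(B) fluvial channel — sorting poor ✗; rip-up clasts ✗; rootlets ✗; organic content high ✓; rounding low ✓; mud cracks ✗
(C) estuarine fill — sorting poor ✗; rip-up clasts ✓; rootlets ✗; organic content high ✗; rounding low ✗; mud cracks ✗
(D) tidal flat — sorting poor ✓; rip-up clasts ✗; rootlets ✗; organic content high ✗; rounding low ✓; mud cracks ✓
(E) reef margin — does not account for rip-up clasts, rounding low
(F) lacustrine delta — fails on sorting poor, rip-up clasts, mud cracks (predicts sorting good, not sorting poor)
Every candidate fails on at least one observation.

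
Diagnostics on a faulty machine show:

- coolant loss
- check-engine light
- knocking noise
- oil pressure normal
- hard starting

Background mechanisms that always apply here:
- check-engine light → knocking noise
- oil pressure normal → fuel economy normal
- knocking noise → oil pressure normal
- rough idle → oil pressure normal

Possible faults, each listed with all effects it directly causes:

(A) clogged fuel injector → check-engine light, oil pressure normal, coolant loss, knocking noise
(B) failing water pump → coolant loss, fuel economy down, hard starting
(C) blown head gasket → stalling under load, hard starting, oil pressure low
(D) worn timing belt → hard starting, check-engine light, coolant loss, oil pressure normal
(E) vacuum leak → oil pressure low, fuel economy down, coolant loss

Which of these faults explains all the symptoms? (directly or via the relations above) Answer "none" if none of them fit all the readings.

D

For each candidate, compare predicted effects to what was observed:
(A) clogged fuel injector — does not account for hard starting
(B) failing water pump — does not account for check-engine light, knocking noise, oil pressure normal
(C) blown head gasket — coolant loss ✗; check-engine light ✗; knocking noise ✗; oil pressure normal ✗; hard starting ✓
(D) worn timing belt — coolant loss ✓; check-engine light ✓; knocking noise ✓ (by check-engine light → knocking noise); oil pressure normal ✓; hard starting ✓
(E) vacuum leak — fails on check-engine light, knocking noise, oil pressure normal, hard starting (predicts oil pressure low, not oil pressure normal)
Only (D) is consistent with every observation.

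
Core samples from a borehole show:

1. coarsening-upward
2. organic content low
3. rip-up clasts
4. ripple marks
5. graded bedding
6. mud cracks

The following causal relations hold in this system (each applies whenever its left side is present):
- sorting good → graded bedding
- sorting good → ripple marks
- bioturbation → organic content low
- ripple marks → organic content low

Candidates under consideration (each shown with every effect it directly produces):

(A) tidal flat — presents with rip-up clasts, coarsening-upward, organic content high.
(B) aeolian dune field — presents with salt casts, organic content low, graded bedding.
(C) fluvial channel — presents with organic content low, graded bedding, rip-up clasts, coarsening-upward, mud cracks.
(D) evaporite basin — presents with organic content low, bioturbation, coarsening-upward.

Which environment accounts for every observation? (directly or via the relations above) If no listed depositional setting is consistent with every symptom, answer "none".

none

Checking each candidate against the observations:
(A) tidal flat — coarsening-upward ✓; organic content low ✗; rip-up clasts ✓; ripple marks ✗; graded bedding ✗; mud cracks ✗
(B) aeolian dune field — does not account for coarsening-upward, rip-up clasts, ripple marks, mud cracks
(C) fluvial channel — coarsening-upward ✓; organic content low ✓; rip-up clasts ✓; ripple marks ✗; graded bedding ✓; mud cracks ✓
(D) evaporite basin — coarsening-upward ✓; organic content low ✓; rip-up clasts ✗; ripple marks ✗; graded bedding ✗; mud cracks ✗
Every candidate fails on at least one observation.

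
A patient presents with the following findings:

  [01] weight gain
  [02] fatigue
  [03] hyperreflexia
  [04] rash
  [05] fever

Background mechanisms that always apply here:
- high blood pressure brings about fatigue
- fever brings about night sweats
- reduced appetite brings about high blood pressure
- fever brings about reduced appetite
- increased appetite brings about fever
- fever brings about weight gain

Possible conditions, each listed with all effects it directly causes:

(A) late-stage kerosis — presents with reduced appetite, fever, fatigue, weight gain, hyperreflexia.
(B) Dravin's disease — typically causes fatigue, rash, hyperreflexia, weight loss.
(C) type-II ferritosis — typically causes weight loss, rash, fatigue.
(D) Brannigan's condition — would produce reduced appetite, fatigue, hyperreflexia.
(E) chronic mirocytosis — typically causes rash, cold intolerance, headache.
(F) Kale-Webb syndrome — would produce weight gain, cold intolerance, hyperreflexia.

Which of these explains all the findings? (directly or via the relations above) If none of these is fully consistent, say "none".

none

Per-candidate check:
(A) late-stage kerosis — weight gain match; fatigue match; hyperreflexia match; rash miss; fever match
(B) Dravin's disease — weight gain miss; fatigue match; hyperreflexia match; rash match; fever miss
(C) type-II ferritosis — fails on weight gain, hyperreflexia, fever (predicts weight loss, not weight gain)
(D) Brannigan's condition — does not account for weight gain, rash, fever
(E) chronic mirocytosis — weight gain miss; fatigue miss; hyperreflexia miss; rash match; fever miss
(F) Kale-Webb syndrome — weight gain match; fatigue miss; hyperreflexia match; rash miss; fever miss
Every candidate fails on at least one observation.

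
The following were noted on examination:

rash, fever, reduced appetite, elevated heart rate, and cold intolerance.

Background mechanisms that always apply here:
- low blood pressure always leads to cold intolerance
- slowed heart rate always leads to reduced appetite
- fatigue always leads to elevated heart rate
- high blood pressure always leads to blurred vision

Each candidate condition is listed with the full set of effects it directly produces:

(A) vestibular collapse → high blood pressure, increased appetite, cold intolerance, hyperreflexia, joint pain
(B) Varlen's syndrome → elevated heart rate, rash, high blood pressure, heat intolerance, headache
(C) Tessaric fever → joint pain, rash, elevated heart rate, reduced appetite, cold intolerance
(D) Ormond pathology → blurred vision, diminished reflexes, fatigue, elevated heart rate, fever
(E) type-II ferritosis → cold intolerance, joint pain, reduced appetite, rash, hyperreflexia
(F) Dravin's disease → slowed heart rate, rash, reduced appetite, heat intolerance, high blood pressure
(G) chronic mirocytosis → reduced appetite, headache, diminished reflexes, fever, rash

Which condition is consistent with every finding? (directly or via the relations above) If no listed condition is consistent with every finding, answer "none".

Checking each candidate against the observations:
(A) vestibular collapse — rash miss; fever miss; reduced appetite miss; elevated heart rate miss; cold intolerance match
(B) Varlen's syndrome — fails on fever, reduced appetite, cold intolerance (predicts heat intolerance, not cold intolerance)
(C) Tessaric fever — does not account for fever
(D) Ormond pathology — does not account for rash, reduced appetite, cold intolerance
(E) type-II ferritosis — does not account for fever, elevated heart rate
(F) Dravin's disease — rash match; fever miss; reduced appetite match; elevated heart rate miss; cold intolerance miss
(G) chronic mirocytosis — rash match; fever match; reduced appetite match; elevated heart rate miss; cold intolerance miss
None of the listed candidates fits everything.

none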